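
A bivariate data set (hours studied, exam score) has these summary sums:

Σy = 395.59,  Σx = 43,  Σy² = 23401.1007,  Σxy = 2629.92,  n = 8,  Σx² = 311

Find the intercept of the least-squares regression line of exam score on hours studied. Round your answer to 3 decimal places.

Sxx = Σx² − (Σx)²/n = 311 − 231.125 = 79.875
Sxy = Σxy − (Σx)(Σy)/n = 2629.92 − 2126.29625 = 503.62375
b = Sxy/Sxx = 503.62375/79.875 = 6.305149
a = ȳ − b·x̄ = 49.44875 − 6.305149·5.375 = 15.558576

15.559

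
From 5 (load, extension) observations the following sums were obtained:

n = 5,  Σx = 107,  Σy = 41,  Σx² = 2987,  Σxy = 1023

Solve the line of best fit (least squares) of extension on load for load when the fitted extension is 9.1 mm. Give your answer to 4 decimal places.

25.7096

Sxx = Σx² − (Σx)²/n = 2987 − 2289.8 = 697.2
Sxy = Σxy − (Σx)(Σy)/n = 1023 − 877.4 = 145.6
b = Sxy/Sxx = 145.6/697.2 = 0.208835
a = ȳ − b·x̄ = 8.2 − 0.208835·21.4 = 3.730924
Set a + b·x = 9.1: x = (9.1 − 3.730924) / 0.208835 = 25.709615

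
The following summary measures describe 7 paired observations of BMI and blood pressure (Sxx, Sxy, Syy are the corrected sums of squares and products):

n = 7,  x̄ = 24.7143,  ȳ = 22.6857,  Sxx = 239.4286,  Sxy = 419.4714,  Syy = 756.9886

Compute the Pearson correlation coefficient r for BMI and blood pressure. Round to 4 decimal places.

r = Sxy/√(Sxx·Syy) = 419.4714/√(181244.720714) = 419.4714/425.728459 = 0.985303

0.9853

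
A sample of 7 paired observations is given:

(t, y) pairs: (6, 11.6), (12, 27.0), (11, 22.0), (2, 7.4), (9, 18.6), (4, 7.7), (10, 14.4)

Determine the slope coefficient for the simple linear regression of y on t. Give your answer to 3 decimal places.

n = 7, Σx = 54, Σy = 108.7, Σxy = 992.6, Σx² = 502
Sxx = Σx² − (Σx)²/n = 502 − 416.571429 = 85.428571
Sxy = Σxy − (Σx)(Σy)/n = 992.6 − 838.542857 = 154.057143
b = Sxy/Sxx = 154.057143/85.428571 = 1.803344

1.803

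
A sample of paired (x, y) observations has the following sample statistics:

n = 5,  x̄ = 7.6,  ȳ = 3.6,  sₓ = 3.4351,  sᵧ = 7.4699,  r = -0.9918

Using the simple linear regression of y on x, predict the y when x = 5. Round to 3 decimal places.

b = r · sᵧ/sₓ = -0.9918 · 7.4699/3.4351 = -2.156749
a = ȳ − b·x̄ = 3.6 − (-2.156749)·7.6 = 19.991289
ŷ(5) = a + b·5 = 19.991289 + (-2.156749)·5 = 9.207546

9.208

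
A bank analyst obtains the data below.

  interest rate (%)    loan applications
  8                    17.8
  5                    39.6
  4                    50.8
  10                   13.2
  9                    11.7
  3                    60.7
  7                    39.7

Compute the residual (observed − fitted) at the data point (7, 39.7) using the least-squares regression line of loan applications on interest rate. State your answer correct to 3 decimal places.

9.359

n = 7, Σx = 46, Σy = 233.5, Σxy = 1240.9, Σx² = 344
Sxx = Σx² − (Σx)²/n = 344 − 302.285714 = 41.714286
Sxy = Σxy − (Σx)(Σy)/n = 1240.9 − 1534.428571 = -293.528571
b = Sxy/Sxx = -293.528571/41.714286 = -7.036644
a = ȳ − b·x̄ = 33.357143 − (-7.036644)·6.571429 = 79.597945
ŷ(7) = 79.597945 + (-7.036644)·7 = 30.341438
residual = y − ŷ = 39.7 − 30.341438 = 9.358562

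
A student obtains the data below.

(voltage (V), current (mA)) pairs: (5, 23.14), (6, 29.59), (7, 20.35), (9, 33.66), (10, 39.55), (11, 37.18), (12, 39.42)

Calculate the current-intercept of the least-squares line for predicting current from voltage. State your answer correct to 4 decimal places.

10.1296

n = 7, Σx = 60, Σy = 222.89, Σxy = 2016.15, Σx² = 556
Sxx = Σx² − (Σx)²/n = 556 − 514.285714 = 41.714286
Sxy = Σxy − (Σx)(Σy)/n = 2016.15 − 1910.485714 = 105.664286
b = Sxy/Sxx = 105.664286/41.714286 = 2.533048
a = ȳ − b·x̄ = 31.841429 − 2.533048·8.571429 = 10.129589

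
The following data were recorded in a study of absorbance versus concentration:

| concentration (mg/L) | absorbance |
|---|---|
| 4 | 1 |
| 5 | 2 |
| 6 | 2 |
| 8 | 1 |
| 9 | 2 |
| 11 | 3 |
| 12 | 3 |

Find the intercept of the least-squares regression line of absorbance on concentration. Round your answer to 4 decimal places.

n = 7, Σx = 55, Σy = 14, Σxy = 121, Σx² = 487
Sxx = Σx² − (Σx)²/n = 487 − 432.142857 = 54.857143
Sxy = Σxy − (Σx)(Σy)/n = 121 − 110 = 11
b = Sxy/Sxx = 11/54.857143 = 0.200521
a = ȳ − b·x̄ = 2 − 0.200521·7.857143 = 0.424479

0.4245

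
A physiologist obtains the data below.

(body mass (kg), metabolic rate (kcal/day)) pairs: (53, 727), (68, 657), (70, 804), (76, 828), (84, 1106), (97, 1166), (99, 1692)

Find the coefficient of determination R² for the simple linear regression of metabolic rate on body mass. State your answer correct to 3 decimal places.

0.733

n = 7, Σx = 547, Σy = 6980, Σxy = 575929, Σx² = 44375, Σy² = 7737834
Sxx = Σx² − (Σx)²/n = 44375 − 42744.142857 = 1630.857143
Sxy = Σxy − (Σx)(Σy)/n = 575929 − 545437.142857 = 30491.857143
Syy = Σy² − (Σy)²/n = 7737834 − 6960057.142857 = 777776.857143
R² = Sxy²/(Sxx·Syy) = (30491.857143)²/(1630.857143·777776.857143) = 0.732988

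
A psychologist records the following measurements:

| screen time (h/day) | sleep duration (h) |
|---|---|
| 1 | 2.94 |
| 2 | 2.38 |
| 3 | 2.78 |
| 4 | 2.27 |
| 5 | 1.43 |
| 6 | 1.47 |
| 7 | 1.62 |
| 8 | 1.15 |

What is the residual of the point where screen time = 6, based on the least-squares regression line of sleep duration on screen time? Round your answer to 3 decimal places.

n = 8, Σx = 36, Σy = 16.04, Σxy = 61.63, Σx² = 204
Sxx = Σx² − (Σx)²/n = 204 − 162 = 42
Sxy = Σxy − (Σx)(Σy)/n = 61.63 − 72.18 = -10.55
b = Sxy/Sxx = -10.55/42 = -0.251190
a = ȳ − b·x̄ = 2.005 − (-0.251190)·4.5 = 3.135357
ŷ(6) = 3.135357 + (-0.251190)·6 = 1.628214
residual = y − ŷ = 1.47 − 1.628214 = -0.158214

-0.158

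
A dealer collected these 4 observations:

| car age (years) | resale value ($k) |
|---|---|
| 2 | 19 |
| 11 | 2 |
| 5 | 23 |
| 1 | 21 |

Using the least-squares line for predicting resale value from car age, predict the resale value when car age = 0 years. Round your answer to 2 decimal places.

n = 4, Σx = 19, Σy = 65, Σxy = 196, Σx² = 151
Sxx = Σx² − (Σx)²/n = 151 − 90.25 = 60.75
Sxy = Σxy − (Σx)(Σy)/n = 196 − 308.75 = -112.75
b = Sxy/Sxx = -112.75/60.75 = -1.855967
a = ȳ − b·x̄ = 16.25 − (-1.855967)·4.75 = 25.065844
ŷ(0) = a + b·0 = 25.065844 + (-1.855967)·0 = 25.065844

25.07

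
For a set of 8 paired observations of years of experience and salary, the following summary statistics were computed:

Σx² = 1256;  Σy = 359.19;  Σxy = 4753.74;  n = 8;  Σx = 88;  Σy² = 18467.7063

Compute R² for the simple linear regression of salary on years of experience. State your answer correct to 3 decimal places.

0.956

Sxx = Σx² − (Σx)²/n = 1256 − 968 = 288
Sxy = Σxy − (Σx)(Σy)/n = 4753.74 − 3951.09 = 802.65
Syy = Σy² − (Σy)²/n = 18467.7063 − 16127.182012 = 2340.524287
R² = Sxy²/(Sxx·Syy) = (802.65)²/(288·2340.524287) = 0.955755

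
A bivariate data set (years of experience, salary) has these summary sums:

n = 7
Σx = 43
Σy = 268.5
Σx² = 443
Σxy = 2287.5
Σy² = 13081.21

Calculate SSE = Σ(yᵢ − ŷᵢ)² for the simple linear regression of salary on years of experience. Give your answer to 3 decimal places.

Sxx = Σx² − (Σx)²/n = 443 − 264.142857 = 178.857143
Sxy = Σxy − (Σx)(Σy)/n = 2287.5 − 1649.357143 = 638.142857
Syy = Σy² − (Σy)²/n = 13081.21 − 10298.892857 = 2782.317143
b = Sxy/Sxx = 638.142857/178.857143 = 3.567891
SSE = Syy − b·Sxy = 2782.317143 − 3.567891·638.142857 = 505.492748

505.493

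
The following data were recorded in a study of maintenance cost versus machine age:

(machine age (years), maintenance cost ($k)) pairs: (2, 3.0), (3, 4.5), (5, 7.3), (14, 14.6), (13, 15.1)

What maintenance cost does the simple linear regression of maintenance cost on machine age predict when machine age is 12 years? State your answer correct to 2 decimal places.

n = 5, Σx = 37, Σy = 44.5, Σxy = 456.7, Σx² = 403
Sxx = Σx² − (Σx)²/n = 403 − 273.8 = 129.2
Sxy = Σxy − (Σx)(Σy)/n = 456.7 − 329.3 = 127.4
b = Sxy/Sxx = 127.4/129.2 = 0.986068
a = ȳ − b·x̄ = 8.9 − 0.986068·7.4 = 1.603096
ŷ(12) = a + b·12 = 1.603096 + 0.986068·12 = 13.435913

13.44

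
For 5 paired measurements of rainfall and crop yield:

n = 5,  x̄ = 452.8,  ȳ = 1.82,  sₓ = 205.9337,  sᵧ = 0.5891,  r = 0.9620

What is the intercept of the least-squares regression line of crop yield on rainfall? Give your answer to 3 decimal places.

b = r · sᵧ/sₓ = 0.962 · 0.5891/205.9337 = 0.002752
a = ȳ − b·x̄ = 1.82 − 0.002752·452.8 = 0.573928

0.574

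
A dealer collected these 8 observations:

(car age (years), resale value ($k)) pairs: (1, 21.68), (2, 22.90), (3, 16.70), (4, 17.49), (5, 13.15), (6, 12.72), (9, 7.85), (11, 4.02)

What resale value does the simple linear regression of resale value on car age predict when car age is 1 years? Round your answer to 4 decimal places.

22.1609

n = 8, Σx = 41, Σy = 116.51, Σxy = 444.48, Σx² = 293
Sxx = Σx² − (Σx)²/n = 293 − 210.125 = 82.875
Sxy = Σxy − (Σx)(Σy)/n = 444.48 − 597.11375 = -152.63375
b = Sxy/Sxx = -152.63375/82.875 = -1.841735
a = ȳ − b·x̄ = 14.56375 − (-1.841735)·5.125 = 24.002640
ŷ(1) = a + b·1 = 24.002640 + (-1.841735)·1 = 22.160905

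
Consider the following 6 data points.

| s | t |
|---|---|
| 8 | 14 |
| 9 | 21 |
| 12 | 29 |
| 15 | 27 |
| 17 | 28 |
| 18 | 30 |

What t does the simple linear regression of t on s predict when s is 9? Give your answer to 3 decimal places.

n = 6, Σx = 79, Σy = 149, Σxy = 2070, Σx² = 1127
Sxx = Σx² − (Σx)²/n = 1127 − 1040.166667 = 86.833333
Sxy = Σxy − (Σx)(Σy)/n = 2070 − 1961.833333 = 108.166667
b = Sxy/Sxx = 108.166667/86.833333 = 1.245681
a = ȳ − b·x̄ = 24.833333 − 1.245681·13.166667 = 8.431862
ŷ(9) = a + b·9 = 8.431862 + 1.245681·9 = 19.642994

19.643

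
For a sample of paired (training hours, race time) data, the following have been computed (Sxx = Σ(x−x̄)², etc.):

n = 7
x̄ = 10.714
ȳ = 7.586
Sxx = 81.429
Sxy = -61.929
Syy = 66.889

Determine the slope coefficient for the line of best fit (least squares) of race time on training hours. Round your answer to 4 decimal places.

-0.7605

b = Sxy/Sxx = -61.929/81.429 = -0.760528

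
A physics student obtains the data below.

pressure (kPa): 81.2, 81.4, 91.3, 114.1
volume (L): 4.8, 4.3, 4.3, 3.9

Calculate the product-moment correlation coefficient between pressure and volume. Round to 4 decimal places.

n = 4, Σx = 368, Σy = 17.3, Σxy = 1577.36, Σx² = 34573.9, Σy² = 75.23
Sxx = Σx² − (Σx)²/n = 34573.9 − 33856 = 717.9
Sxy = Σxy − (Σx)(Σy)/n = 1577.36 − 1591.6 = -14.24
Syy = Σy² − (Σy)²/n = 75.23 − 74.8225 = 0.4075
r = Sxy/√(Sxx·Syy) = -14.24/√(292.54425) = -14.24/17.103925 = -0.832557

-0.8326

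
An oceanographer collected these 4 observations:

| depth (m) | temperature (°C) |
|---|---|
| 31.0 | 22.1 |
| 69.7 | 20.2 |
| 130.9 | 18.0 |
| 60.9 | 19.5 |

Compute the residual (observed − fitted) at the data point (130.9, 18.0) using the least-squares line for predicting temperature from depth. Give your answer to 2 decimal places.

n = 4, Σx = 292.5, Σy = 79.8, Σxy = 5636.79, Σx² = 26662.71
Sxx = Σx² − (Σx)²/n = 26662.71 − 21389.0625 = 5273.6475
Sxy = Σxy − (Σx)(Σy)/n = 5636.79 − 5835.375 = -198.585
b = Sxy/Sxx = -198.585/5273.6475 = -0.037656
a = ȳ − b·x̄ = 19.95 − (-0.037656)·73.125 = 22.703602
ŷ(130.9) = 22.703602 + (-0.037656)·130.9 = 17.774419
residual = y − ŷ = 18.0 − 17.774419 = 0.225581

0.23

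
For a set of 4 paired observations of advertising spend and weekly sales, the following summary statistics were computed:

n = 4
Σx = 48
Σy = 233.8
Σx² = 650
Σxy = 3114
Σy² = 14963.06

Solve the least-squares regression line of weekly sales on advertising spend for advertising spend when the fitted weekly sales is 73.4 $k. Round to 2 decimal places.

Sxx = Σx² − (Σx)²/n = 650 − 576 = 74
Sxy = Σxy − (Σx)(Σy)/n = 3114 − 2805.6 = 308.4
b = Sxy/Sxx = 308.4/74 = 4.167568
a = ȳ − b·x̄ = 58.45 − 4.167568·12 = 8.439189
Set a + b·x = 73.4: x = (73.4 − 8.439189) / 4.167568 = 15.587224

15.59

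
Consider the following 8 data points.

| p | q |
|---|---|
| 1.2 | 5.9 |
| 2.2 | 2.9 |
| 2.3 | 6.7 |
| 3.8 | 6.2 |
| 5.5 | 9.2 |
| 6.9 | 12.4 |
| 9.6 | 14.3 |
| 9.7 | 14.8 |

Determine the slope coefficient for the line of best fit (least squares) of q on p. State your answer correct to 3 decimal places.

1.239

n = 8, Σx = 41.2, Σy = 72.4, Σxy = 469.43, Σx² = 290.12
Sxx = Σx² − (Σx)²/n = 290.12 − 212.18 = 77.94
Sxy = Σxy − (Σx)(Σy)/n = 469.43 − 372.86 = 96.57
b = Sxy/Sxx = 96.57/77.94 = 1.239030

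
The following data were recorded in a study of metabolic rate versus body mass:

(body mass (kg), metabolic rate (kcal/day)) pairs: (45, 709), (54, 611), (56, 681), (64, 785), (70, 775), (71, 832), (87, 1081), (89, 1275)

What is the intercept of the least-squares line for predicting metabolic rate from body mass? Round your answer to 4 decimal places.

-24.9991

n = 8, Σx = 536, Σy = 6749, Σxy = 474119, Σx² = 37604
Sxx = Σx² − (Σx)²/n = 37604 − 35912 = 1692
Sxy = Σxy − (Σx)(Σy)/n = 474119 − 452183 = 21936
b = Sxy/Sxx = 21936/1692 = 12.964539
a = ȳ − b·x̄ = 843.625 − 12.964539·67 = -24.999113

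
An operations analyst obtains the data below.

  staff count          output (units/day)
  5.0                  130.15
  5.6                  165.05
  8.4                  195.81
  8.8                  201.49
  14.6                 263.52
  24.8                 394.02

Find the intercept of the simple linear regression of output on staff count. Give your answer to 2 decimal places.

85.30

n = 6, Σx = 67.2, Σy = 1350.04, Σxy = 18612.034, Σx² = 1032.56
Sxx = Σx² − (Σx)²/n = 1032.56 − 752.64 = 279.92
Sxy = Σxy − (Σx)(Σy)/n = 18612.034 − 15120.448 = 3491.586
b = Sxy/Sxx = 3491.586/279.92 = 12.473514
a = ȳ − b·x̄ = 225.006667 − 12.473514·11.2 = 85.303311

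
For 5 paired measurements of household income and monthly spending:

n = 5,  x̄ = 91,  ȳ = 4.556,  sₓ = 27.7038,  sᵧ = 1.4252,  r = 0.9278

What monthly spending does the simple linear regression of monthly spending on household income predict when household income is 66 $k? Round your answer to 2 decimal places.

3.36

b = r · sᵧ/sₓ = 0.9278 · 1.4252/27.7038 = 0.047730
a = ȳ − b·x̄ = 4.556 − 0.047730·91 = 0.212576
ŷ(66) = a + b·66 = 0.212576 + 0.047730·66 = 3.362752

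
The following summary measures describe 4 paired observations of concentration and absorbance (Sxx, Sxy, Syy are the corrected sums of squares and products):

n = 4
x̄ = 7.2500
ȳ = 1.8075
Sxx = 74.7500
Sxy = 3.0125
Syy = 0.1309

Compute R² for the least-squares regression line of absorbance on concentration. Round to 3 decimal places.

0.927

R² = Sxy²/(Sxx·Syy) = (3.0125)²/(74.75·0.1309) = 0.927477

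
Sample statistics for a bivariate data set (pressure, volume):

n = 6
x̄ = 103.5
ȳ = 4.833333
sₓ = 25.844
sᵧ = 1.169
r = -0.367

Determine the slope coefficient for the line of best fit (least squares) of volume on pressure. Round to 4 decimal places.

b = r · sᵧ/sₓ = -0.367 · 1.169/25.844 = -0.016600

-0.0166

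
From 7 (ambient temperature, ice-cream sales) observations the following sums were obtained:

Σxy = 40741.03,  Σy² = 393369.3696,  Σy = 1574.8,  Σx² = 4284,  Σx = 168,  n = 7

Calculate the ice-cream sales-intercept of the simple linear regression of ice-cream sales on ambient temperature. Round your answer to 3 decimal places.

-55.584

Sxx = Σx² − (Σx)²/n = 4284 − 4032 = 252
Sxy = Σxy − (Σx)(Σy)/n = 40741.03 − 37795.2 = 2945.83
b = Sxy/Sxx = 2945.83/252 = 11.689802
a = ȳ − b·x̄ = 224.971429 − 11.689802·24 = -55.583810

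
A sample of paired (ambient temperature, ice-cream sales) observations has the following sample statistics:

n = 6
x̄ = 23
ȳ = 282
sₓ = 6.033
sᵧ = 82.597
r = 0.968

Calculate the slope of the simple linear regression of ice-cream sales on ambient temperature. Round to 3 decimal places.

b = r · sᵧ/sₓ = 0.968 · 82.597/6.033 = 13.252759

13.253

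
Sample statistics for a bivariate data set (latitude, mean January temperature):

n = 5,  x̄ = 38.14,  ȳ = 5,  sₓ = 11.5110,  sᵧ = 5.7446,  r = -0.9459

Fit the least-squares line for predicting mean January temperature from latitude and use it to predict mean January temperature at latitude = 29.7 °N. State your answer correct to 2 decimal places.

8.98

b = r · sᵧ/sₓ = -0.9459 · 5.7446/11.511 = -0.472054
a = ȳ − b·x̄ = 5 − (-0.472054)·38.14 = 23.004151
ŷ(29.7) = a + b·29.7 = 23.004151 + (-0.472054)·29.7 = 8.984138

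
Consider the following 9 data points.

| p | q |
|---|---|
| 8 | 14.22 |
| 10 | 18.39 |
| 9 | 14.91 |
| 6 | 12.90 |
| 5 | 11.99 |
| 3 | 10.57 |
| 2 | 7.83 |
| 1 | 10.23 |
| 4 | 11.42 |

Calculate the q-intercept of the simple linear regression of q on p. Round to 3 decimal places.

n = 9, Σx = 48, Σy = 112.46, Σxy = 672.48, Σx² = 336
Sxx = Σx² − (Σx)²/n = 336 − 256 = 80
Sxy = Σxy − (Σx)(Σy)/n = 672.48 − 599.786667 = 72.693333
b = Sxy/Sxx = 72.693333/80 = 0.908667
a = ȳ − b·x̄ = 12.495556 − 0.908667·5.333333 = 7.649333

7.649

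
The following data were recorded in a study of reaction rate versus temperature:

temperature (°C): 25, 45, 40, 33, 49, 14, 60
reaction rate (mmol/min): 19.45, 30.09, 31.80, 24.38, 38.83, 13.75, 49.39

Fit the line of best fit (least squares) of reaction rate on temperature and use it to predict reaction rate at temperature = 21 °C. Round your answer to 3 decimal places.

n = 7, Σx = 266, Σy = 207.69, Σxy = 8975.41, Σx² = 11536
Sxx = Σx² − (Σx)²/n = 11536 − 10108 = 1428
Sxy = Σxy − (Σx)(Σy)/n = 8975.41 − 7892.22 = 1083.19
b = Sxy/Sxx = 1083.19/1428 = 0.758536
a = ȳ − b·x̄ = 29.67 − 0.758536·38 = 0.845616
ŷ(21) = a + b·21 = 0.845616 + 0.758536·21 = 16.774881

16.775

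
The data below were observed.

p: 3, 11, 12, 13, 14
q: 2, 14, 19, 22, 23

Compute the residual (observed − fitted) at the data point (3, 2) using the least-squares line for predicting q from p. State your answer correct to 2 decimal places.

0.57

n = 5, Σx = 53, Σy = 80, Σxy = 996, Σx² = 639
Sxx = Σx² − (Σx)²/n = 639 − 561.8 = 77.2
Sxy = Σxy − (Σx)(Σy)/n = 996 − 848 = 148
b = Sxy/Sxx = 148/77.2 = 1.917098
a = ȳ − b·x̄ = 16 − 1.917098·10.6 = -4.321244
ŷ(3) = -4.321244 + 1.917098·3 = 1.430052
residual = y − ŷ = 2 − 1.430052 = 0.569948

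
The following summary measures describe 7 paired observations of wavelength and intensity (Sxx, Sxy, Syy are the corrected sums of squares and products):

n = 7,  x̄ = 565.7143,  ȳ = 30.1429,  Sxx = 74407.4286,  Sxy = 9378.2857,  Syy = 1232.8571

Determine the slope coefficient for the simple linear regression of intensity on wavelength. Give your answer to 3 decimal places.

0.126

b = Sxy/Sxx = 9378.2857/74407.4286 = 0.126040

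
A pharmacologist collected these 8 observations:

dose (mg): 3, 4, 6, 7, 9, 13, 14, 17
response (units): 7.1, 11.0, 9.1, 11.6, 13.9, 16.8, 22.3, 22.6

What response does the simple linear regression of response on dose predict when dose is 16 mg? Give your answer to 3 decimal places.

n = 8, Σx = 73, Σy = 114.4, Σxy = 1241, Σx² = 845
Sxx = Σx² − (Σx)²/n = 845 − 666.125 = 178.875
Sxy = Σxy − (Σx)(Σy)/n = 1241 − 1043.9 = 197.1
b = Sxy/Sxx = 197.1/178.875 = 1.101887
a = ȳ − b·x̄ = 14.3 − 1.101887·9.125 = 4.245283
ŷ(16) = a + b·16 = 4.245283 + 1.101887·16 = 21.875472

21.875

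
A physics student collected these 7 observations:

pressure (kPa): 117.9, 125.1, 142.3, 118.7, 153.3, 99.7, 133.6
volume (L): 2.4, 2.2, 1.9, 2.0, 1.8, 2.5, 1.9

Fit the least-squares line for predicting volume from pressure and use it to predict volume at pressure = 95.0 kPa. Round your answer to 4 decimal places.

n = 7, Σx = 890.6, Σy = 14.7, Σxy = 1844.98, Σx² = 115179.34
Sxx = Σx² − (Σx)²/n = 115179.34 − 113309.765714 = 1869.574286
Sxy = Σxy − (Σx)(Σy)/n = 1844.98 − 1870.26 = -25.28
b = Sxy/Sxx = -25.28/1869.574286 = -0.013522
a = ȳ − b·x̄ = 2.1 − (-0.013522)·127.228571 = 3.820359
ŷ(95.0) = a + b·95.0 = 3.820359 + (-0.013522)·95 = 2.535788

2.5358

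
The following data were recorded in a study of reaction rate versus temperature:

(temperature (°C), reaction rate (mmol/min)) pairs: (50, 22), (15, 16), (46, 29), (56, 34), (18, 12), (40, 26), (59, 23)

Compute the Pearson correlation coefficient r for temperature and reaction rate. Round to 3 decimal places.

0.781

n = 7, Σx = 284, Σy = 162, Σxy = 7191, Σx² = 13382, Σy² = 4086
Sxx = Σx² − (Σx)²/n = 13382 − 11522.285714 = 1859.714286
Sxy = Σxy − (Σx)(Σy)/n = 7191 − 6572.571429 = 618.428571
Syy = Σy² − (Σy)²/n = 4086 − 3749.142857 = 336.857143
r = Sxy/√(Sxx·Syy) = 618.428571/√(626458.040816) = 618.428571/791.491024 = 0.781346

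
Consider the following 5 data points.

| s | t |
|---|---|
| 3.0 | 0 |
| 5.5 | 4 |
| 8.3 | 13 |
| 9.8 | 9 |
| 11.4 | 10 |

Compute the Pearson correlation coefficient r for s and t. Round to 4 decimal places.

0.8407

n = 5, Σx = 38, Σy = 36, Σxy = 332.1, Σx² = 334.14, Σy² = 366
Sxx = Σx² − (Σx)²/n = 334.14 − 288.8 = 45.34
Sxy = Σxy − (Σx)(Σy)/n = 332.1 − 273.6 = 58.5
Syy = Σy² − (Σy)²/n = 366 − 259.2 = 106.8
r = Sxy/√(Sxx·Syy) = 58.5/√(4842.312) = 58.5/69.586723 = 0.840678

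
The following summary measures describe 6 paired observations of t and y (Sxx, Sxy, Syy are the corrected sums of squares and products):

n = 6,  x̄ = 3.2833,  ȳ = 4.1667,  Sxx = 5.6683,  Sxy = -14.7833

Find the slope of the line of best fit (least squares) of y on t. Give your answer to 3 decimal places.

-2.608

b = Sxy/Sxx = -14.7833/5.6683 = -2.608066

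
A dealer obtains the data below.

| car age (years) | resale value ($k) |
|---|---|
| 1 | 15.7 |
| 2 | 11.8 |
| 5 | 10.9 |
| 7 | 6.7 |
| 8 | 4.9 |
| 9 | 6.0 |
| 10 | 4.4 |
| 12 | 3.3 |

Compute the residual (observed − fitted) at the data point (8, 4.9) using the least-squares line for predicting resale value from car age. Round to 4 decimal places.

n = 8, Σx = 54, Σy = 63.7, Σxy = 317.5, Σx² = 468
Sxx = Σx² − (Σx)²/n = 468 − 364.5 = 103.5
Sxy = Σxy − (Σx)(Σy)/n = 317.5 − 429.975 = -112.475
b = Sxy/Sxx = -112.475/103.5 = -1.086715
a = ȳ − b·x̄ = 7.9625 − (-1.086715)·6.75 = 15.297826
ŷ(8) = 15.297826 + (-1.086715)·8 = 6.604106
residual = y − ŷ = 4.9 − 6.604106 = -1.704106

-1.7041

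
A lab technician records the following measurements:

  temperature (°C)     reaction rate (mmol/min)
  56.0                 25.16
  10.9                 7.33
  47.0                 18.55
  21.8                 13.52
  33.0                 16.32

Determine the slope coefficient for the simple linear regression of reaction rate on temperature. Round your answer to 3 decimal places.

n = 5, Σx = 168.7, Σy = 80.88, Σxy = 3194.003, Σx² = 7028.05
Sxx = Σx² − (Σx)²/n = 7028.05 − 5691.938 = 1336.112
Sxy = Σxy − (Σx)(Σy)/n = 3194.003 − 2728.8912 = 465.1118
b = Sxy/Sxx = 465.1118/1336.112 = 0.348108

0.348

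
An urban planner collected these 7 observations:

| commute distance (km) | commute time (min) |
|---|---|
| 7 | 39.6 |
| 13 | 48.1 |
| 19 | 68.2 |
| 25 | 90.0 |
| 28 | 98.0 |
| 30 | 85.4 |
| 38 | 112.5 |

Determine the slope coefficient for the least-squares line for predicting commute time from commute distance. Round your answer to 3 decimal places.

n = 7, Σx = 160, Σy = 541.8, Σxy = 14029.3, Σx² = 4332
Sxx = Σx² − (Σx)²/n = 4332 − 3657.142857 = 674.857143
Sxy = Σxy − (Σx)(Σy)/n = 14029.3 − 12384 = 1645.3
b = Sxy/Sxx = 1645.3/674.857143 = 2.437997

2.438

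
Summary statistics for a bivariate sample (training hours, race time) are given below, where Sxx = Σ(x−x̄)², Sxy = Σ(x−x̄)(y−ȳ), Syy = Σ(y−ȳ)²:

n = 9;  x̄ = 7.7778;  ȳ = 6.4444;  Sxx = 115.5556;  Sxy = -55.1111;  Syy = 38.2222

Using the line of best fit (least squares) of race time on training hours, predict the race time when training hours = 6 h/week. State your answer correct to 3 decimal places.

b = Sxy/Sxx = -55.1111/115.5556 = -0.476923
a = ȳ − b·x̄ = 6.4444 − (-0.476923)·7.7778 = 10.153810
ŷ(6) = a + b·6 = 10.153810 + (-0.476923)·6 = 7.292273

7.292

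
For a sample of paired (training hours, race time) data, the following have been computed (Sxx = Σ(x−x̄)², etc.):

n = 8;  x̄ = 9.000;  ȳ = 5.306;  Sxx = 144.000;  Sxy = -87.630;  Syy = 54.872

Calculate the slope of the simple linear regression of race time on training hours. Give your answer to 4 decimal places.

-0.6085

b = Sxy/Sxx = -87.63/144 = -0.608542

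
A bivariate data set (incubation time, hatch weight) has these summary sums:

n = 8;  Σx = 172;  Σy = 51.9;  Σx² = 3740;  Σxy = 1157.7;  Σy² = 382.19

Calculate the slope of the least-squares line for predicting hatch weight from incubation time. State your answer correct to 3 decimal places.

Sxx = Σx² − (Σx)²/n = 3740 − 3698 = 42
Sxy = Σxy − (Σx)(Σy)/n = 1157.7 − 1115.85 = 41.85
b = Sxy/Sxx = 41.85/42 = 0.996429

0.996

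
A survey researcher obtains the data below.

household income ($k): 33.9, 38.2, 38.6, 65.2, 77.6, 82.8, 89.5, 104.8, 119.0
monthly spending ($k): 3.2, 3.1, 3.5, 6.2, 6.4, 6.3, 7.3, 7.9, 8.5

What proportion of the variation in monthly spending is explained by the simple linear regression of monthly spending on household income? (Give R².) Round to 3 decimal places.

0.961

n = 9, Σx = 649.6, Σy = 52.4, Σxy = 4277.29, Σx² = 54381.34, Σy² = 339.14
Sxx = Σx² − (Σx)²/n = 54381.34 − 46886.684444 = 7494.655556
Sxy = Σxy − (Σx)(Σy)/n = 4277.29 − 3782.115556 = 495.174444
Syy = Σy² − (Σy)²/n = 339.14 − 305.084444 = 34.055556
R² = Sxy²/(Sxx·Syy) = (495.174444)²/(7494.655556·34.055556) = 0.960676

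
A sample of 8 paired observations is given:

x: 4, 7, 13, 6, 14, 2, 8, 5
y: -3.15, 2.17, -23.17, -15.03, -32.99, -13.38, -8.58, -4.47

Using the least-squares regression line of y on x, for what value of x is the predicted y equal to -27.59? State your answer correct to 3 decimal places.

15.214

n = 8, Σx = 59, Σy = -98.6, Σxy = -968.41, Σx² = 559
Sxx = Σx² − (Σx)²/n = 559 − 435.125 = 123.875
Sxy = Σxy − (Σx)(Σy)/n = -968.41 − (-727.175) = -241.235
b = Sxy/Sxx = -241.235/123.875 = -1.947407
a = ȳ − b·x̄ = -12.325 − (-1.947407)·7.375 = 2.037124
Set a + b·x = -27.59: x = (-27.59 − 2.037124) / (-1.947407) = 15.213630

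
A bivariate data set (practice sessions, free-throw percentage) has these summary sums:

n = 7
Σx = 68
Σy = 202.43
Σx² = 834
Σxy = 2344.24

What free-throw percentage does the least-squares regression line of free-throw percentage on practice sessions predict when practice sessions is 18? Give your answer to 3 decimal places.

46.967

Sxx = Σx² − (Σx)²/n = 834 − 660.571429 = 173.428571
Sxy = Σxy − (Σx)(Σy)/n = 2344.24 − 1966.462857 = 377.777143
b = Sxy/Sxx = 377.777143/173.428571 = 2.178287
a = ȳ − b·x̄ = 28.918571 − 2.178287·9.714286 = 7.758072
ŷ(18) = a + b·18 = 7.758072 + 2.178287·18 = 46.967232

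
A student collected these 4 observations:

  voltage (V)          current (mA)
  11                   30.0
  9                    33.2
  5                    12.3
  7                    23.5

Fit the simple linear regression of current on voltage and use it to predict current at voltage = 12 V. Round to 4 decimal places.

n = 4, Σx = 32, Σy = 99, Σxy = 854.8, Σx² = 276
Sxx = Σx² − (Σx)²/n = 276 − 256 = 20
Sxy = Σxy − (Σx)(Σy)/n = 854.8 − 792 = 62.8
b = Sxy/Sxx = 62.8/20 = 3.14
a = ȳ − b·x̄ = 24.75 − 3.14·8 = -0.37
ŷ(12) = a + b·12 = -0.37 + 3.14·12 = 37.31

37.3100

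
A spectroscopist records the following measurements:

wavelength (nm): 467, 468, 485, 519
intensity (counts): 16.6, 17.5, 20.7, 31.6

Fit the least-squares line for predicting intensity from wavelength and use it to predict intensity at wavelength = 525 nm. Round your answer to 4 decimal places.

32.9713

n = 4, Σx = 1939, Σy = 86.4, Σxy = 42382.1, Σx² = 941699
Sxx = Σx² − (Σx)²/n = 941699 − 939930.25 = 1768.75
Sxy = Σxy − (Σx)(Σy)/n = 42382.1 − 41882.4 = 499.7
b = Sxy/Sxx = 499.7/1768.75 = 0.282516
a = ȳ − b·x̄ = 21.6 − 0.282516·484.75 = -115.349583
ŷ(525) = a + b·525 = -115.349583 + 0.282516·525 = 32.971265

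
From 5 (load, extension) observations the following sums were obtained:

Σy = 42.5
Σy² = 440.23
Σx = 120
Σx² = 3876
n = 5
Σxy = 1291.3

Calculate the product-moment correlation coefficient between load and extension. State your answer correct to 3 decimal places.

Sxx = Σx² − (Σx)²/n = 3876 − 2880 = 996
Sxy = Σxy − (Σx)(Σy)/n = 1291.3 − 1020 = 271.3
Syy = Σy² − (Σy)²/n = 440.23 − 361.25 = 78.98
r = Sxy/√(Sxx·Syy) = 271.3/√(78664.08) = 271.3/280.471175 = 0.967301

0.967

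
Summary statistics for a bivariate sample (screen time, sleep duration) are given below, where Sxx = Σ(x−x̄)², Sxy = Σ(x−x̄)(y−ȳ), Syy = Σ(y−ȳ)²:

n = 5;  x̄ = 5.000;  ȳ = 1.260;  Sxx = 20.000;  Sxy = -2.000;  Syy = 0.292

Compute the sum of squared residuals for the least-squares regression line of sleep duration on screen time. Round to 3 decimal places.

b = Sxy/Sxx = -2/20 = -0.1
SSE = Syy − b·Sxy = 0.292 − (-0.1)·(-2) = 0.092

0.092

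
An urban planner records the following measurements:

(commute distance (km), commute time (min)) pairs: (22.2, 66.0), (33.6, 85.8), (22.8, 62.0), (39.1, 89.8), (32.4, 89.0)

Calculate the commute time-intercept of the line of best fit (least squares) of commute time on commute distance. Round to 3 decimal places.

26.581

n = 5, Σx = 150.1, Σy = 392.6, Σxy = 12156.46, Σx² = 4720.21
Sxx = Σx² − (Σx)²/n = 4720.21 − 4506.002 = 214.208
Sxy = Σxy − (Σx)(Σy)/n = 12156.46 − 11785.852 = 370.608
b = Sxy/Sxx = 370.608/214.208 = 1.730131
a = ȳ − b·x̄ = 78.52 − 1.730131·30.02 = 26.581454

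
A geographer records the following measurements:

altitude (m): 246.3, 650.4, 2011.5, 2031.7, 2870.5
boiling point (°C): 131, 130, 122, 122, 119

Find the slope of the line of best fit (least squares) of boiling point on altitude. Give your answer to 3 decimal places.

-0.005

n = 5, Σx = 7810.4, Σy = 624, Σxy = 951677.2, Σx² = 16897391.24
Sxx = Σx² − (Σx)²/n = 16897391.24 − 12200469.632 = 4696921.608
Sxy = Σxy − (Σx)(Σy)/n = 951677.2 − 974737.92 = -23060.72
b = Sxy/Sxx = -23060.72/4696921.608 = -0.004910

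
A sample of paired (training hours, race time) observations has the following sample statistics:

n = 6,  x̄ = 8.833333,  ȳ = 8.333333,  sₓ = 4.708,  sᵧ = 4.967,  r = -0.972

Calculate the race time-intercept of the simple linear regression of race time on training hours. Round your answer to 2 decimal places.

b = r · sᵧ/sₓ = -0.972 · 4.967/4.708 = -1.025472
a = ȳ − b·x̄ = 8.333333 − (-1.025472)·8.833333 = 17.391672

17.39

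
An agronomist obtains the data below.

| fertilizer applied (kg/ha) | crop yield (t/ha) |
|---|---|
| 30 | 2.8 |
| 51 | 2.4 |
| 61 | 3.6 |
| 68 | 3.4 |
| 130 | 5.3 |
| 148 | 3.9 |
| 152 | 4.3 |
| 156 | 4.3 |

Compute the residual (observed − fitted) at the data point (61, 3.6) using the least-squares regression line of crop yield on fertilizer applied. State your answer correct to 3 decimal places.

0.386

n = 8, Σx = 796, Σy = 30, Σxy = 3247.8, Σx² = 98090
Sxx = Σx² − (Σx)²/n = 98090 − 79202 = 18888
Sxy = Σxy − (Σx)(Σy)/n = 3247.8 − 2985 = 262.8
b = Sxy/Sxx = 262.8/18888 = 0.013914
a = ȳ − b·x̄ = 3.75 − 0.013914·99.5 = 2.365597
ŷ(61) = 2.365597 + 0.013914·61 = 3.214327
residual = y − ŷ = 3.6 − 3.214327 = 0.385673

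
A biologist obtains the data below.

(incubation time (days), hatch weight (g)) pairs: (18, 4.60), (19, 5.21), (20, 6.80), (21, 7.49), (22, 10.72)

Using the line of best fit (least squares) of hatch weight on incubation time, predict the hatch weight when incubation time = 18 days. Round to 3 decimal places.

4.060

n = 5, Σx = 100, Σy = 34.82, Σxy = 710.92, Σx² = 2010
Sxx = Σx² − (Σx)²/n = 2010 − 2000 = 10
Sxy = Σxy − (Σx)(Σy)/n = 710.92 − 696.4 = 14.52
b = Sxy/Sxx = 14.52/10 = 1.452
a = ȳ − b·x̄ = 6.964 − 1.452·20 = -22.076
ŷ(18) = a + b·18 = -22.076 + 1.452·18 = 4.06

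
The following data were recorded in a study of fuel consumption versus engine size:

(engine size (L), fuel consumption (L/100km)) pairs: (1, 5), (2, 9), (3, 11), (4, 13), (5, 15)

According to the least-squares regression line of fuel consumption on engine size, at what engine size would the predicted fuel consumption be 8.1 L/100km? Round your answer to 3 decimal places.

n = 5, Σx = 15, Σy = 53, Σxy = 183, Σx² = 55
Sxx = Σx² − (Σx)²/n = 55 − 45 = 10
Sxy = Σxy − (Σx)(Σy)/n = 183 − 159 = 24
b = Sxy/Sxx = 24/10 = 2.4
a = ȳ − b·x̄ = 10.6 − 2.4·3 = 3.4
Set a + b·x = 8.1: x = (8.1 − 3.4) / 2.4 = 1.958333

1.958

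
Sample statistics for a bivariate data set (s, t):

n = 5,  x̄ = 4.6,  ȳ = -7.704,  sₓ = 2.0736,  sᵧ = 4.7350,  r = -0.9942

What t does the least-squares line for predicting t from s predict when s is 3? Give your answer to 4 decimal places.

b = r · sᵧ/sₓ = -0.9942 · 4.735/2.0736 = -2.270224
a = ȳ − b·x̄ = -7.704 − (-2.270224)·4.6 = 2.739032
ŷ(3) = a + b·3 = 2.739032 + (-2.270224)·3 = -4.071641

-4.0716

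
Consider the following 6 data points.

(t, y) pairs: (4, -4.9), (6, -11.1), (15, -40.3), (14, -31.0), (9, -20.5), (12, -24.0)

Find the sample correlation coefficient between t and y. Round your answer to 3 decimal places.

-0.977

n = 6, Σx = 60, Σy = -131.8, Σxy = -1597.2, Σx² = 698, Σy² = 3728.56
Sxx = Σx² − (Σx)²/n = 698 − 600 = 98
Sxy = Σxy − (Σx)(Σy)/n = -1597.2 − (-1318) = -279.2
Syy = Σy² − (Σy)²/n = 3728.56 − 2895.206667 = 833.353333
r = Sxy/√(Sxx·Syy) = -279.2/√(81668.626667) = -279.2/285.777233 = -0.976985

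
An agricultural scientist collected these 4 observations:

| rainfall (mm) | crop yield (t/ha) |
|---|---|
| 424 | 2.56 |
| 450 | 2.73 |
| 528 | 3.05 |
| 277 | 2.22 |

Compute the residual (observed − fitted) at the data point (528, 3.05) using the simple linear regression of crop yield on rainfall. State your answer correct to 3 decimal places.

n = 4, Σx = 1679, Σy = 10.56, Σxy = 4539.28, Σx² = 737789
Sxx = Σx² − (Σx)²/n = 737789 − 704760.25 = 33028.75
Sxy = Σxy − (Σx)(Σy)/n = 4539.28 − 4432.56 = 106.72
b = Sxy/Sxx = 106.72/33028.75 = 0.003231
a = ȳ − b·x̄ = 2.64 − 0.003231·419.75 = 1.283736
ŷ(528) = 1.283736 + 0.003231·528 = 2.989769
residual = y − ŷ = 3.05 − 2.989769 = 0.060231

0.060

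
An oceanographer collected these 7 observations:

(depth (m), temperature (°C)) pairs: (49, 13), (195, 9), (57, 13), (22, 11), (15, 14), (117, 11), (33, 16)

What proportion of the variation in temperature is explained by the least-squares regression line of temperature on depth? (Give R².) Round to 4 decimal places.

n = 7, Σx = 488, Σy = 87, Σxy = 5400, Σx² = 59162, Σy² = 1113
Sxx = Σx² − (Σx)²/n = 59162 − 34020.571429 = 25141.428571
Sxy = Σxy − (Σx)(Σy)/n = 5400 − 6065.142857 = -665.142857
Syy = Σy² − (Σy)²/n = 1113 − 1081.285714 = 31.714286
R² = Sxy²/(Sxx·Syy) = (-665.142857)²/(25141.428571·31.714286) = 0.554862

0.5549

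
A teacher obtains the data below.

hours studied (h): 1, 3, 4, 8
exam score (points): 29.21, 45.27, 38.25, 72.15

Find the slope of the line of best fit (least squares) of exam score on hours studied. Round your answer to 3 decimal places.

5.988

n = 4, Σx = 16, Σy = 184.88, Σxy = 895.22, Σx² = 90
Sxx = Σx² − (Σx)²/n = 90 − 64 = 26
Sxy = Σxy − (Σx)(Σy)/n = 895.22 − 739.52 = 155.7
b = Sxy/Sxx = 155.7/26 = 5.988462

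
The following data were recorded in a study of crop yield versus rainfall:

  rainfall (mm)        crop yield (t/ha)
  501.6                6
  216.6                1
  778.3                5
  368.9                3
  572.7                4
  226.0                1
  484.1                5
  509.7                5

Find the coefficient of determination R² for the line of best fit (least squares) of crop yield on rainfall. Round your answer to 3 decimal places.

0.646

n = 8, Σx = 3657.9, Σy = 30, Σxy = 15710.2, Σx² = 1913564.41, Σy² = 138
Sxx = Σx² − (Σx)²/n = 1913564.41 − 1672529.05125 = 241035.35875
Sxy = Σxy − (Σx)(Σy)/n = 15710.2 − 13717.125 = 1993.075
Syy = Σy² − (Σy)²/n = 138 − 112.5 = 25.5
R² = Sxy²/(Sxx·Syy) = (1993.075)²/(241035.35875·25.5) = 0.646288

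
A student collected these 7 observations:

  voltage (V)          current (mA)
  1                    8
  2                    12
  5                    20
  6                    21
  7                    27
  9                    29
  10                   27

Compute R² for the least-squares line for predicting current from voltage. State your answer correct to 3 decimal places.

0.925

n = 7, Σx = 40, Σy = 144, Σxy = 978, Σx² = 296, Σy² = 3348
Sxx = Σx² − (Σx)²/n = 296 − 228.571429 = 67.428571
Sxy = Σxy − (Σx)(Σy)/n = 978 − 822.857143 = 155.142857
Syy = Σy² − (Σy)²/n = 3348 − 2962.285714 = 385.714286
R² = Sxy²/(Sxx·Syy) = (155.142857)²/(67.428571·385.714286) = 0.925452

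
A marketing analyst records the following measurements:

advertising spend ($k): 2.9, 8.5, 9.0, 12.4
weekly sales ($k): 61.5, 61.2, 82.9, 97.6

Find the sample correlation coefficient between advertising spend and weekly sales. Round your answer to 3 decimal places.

n = 4, Σx = 32.8, Σy = 303.2, Σxy = 2654.89, Σx² = 315.42, Σy² = 23925.86
Sxx = Σx² − (Σx)²/n = 315.42 − 268.96 = 46.46
Sxy = Σxy − (Σx)(Σy)/n = 2654.89 − 2486.24 = 168.65
Syy = Σy² − (Σy)²/n = 23925.86 − 22982.56 = 943.3
r = Sxy/√(Sxx·Syy) = 168.65/√(43825.718) = 168.65/209.345929 = 0.805604

0.806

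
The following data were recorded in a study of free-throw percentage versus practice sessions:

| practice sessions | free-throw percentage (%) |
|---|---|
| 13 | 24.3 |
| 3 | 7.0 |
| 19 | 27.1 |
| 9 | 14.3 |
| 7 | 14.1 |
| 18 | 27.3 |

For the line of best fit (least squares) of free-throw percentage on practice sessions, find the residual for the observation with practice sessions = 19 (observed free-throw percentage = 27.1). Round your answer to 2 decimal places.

n = 6, Σx = 69, Σy = 114.1, Σxy = 1570.6, Σx² = 993
Sxx = Σx² − (Σx)²/n = 993 − 793.5 = 199.5
Sxy = Σxy − (Σx)(Σy)/n = 1570.6 − 1312.15 = 258.45
b = Sxy/Sxx = 258.45/199.5 = 1.295489
a = ȳ − b·x̄ = 19.016667 − 1.295489·11.5 = 4.118546
ŷ(19) = 4.118546 + 1.295489·19 = 28.732832
residual = y − ŷ = 27.1 − 28.732832 = -1.632832

-1.63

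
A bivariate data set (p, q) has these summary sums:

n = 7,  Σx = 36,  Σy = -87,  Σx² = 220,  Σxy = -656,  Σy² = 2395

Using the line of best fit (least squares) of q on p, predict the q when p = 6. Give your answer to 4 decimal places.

-17.5574

Sxx = Σx² − (Σx)²/n = 220 − 185.142857 = 34.857143
Sxy = Σxy − (Σx)(Σy)/n = -656 − (-447.428571) = -208.571429
b = Sxy/Sxx = -208.571429/34.857143 = -5.983607
a = ȳ − b·x̄ = -12.428571 − (-5.983607)·5.142857 = 18.344262
ŷ(6) = a + b·6 = 18.344262 + (-5.983607)·6 = -17.557377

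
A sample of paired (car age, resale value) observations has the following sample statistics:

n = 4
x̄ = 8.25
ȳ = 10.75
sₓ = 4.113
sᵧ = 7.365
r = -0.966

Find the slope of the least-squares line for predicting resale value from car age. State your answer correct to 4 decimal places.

-1.7298

b = r · sᵧ/sₓ = -0.966 · 7.365/4.113 = -1.729781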